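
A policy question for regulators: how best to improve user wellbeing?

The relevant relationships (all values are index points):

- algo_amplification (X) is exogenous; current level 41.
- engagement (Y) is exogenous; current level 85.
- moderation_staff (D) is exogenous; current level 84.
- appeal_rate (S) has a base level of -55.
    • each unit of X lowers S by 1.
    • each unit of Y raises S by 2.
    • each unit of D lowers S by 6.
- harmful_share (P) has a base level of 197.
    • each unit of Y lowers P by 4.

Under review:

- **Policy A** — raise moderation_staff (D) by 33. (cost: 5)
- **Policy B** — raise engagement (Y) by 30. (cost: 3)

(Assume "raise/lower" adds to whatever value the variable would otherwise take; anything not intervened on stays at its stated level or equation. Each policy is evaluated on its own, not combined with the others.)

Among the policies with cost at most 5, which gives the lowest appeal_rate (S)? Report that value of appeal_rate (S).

Policy A (D + 33):
  X = 41
  Y = 85
  D = 84 + 33 = 117
  S = -55 − 41 + 2·85 − 6·117 = -628
Policy B (Y + 30):
  X = 41
  Y = 85 + 30 = 115
  D = 84
  S = -55 − 41 + 2·115 − 6·84 = -370
Comparing — Policy A: S=-628, Policy B: S=-370. Lowest is -628 (Policy A).

-628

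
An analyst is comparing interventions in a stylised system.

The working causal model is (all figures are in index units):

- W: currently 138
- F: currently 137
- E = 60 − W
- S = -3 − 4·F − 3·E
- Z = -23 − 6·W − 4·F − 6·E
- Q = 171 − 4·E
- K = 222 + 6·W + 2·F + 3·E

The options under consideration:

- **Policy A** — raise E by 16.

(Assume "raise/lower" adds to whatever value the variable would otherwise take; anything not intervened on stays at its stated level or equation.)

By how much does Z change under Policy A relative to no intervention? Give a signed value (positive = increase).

-96

Baseline:
  W = 138
  F = 137
  E = 60 − 138 = -78
  Z = -23 − 6·138 − 4·137 − 6·(-78) = -931
Policy A (E + 16):
  W = 138
  F = 137
  E = 60 − 138 (+16 from intervention) = -62
  Z = -23 − 6·138 − 4·137 − 6·(-62) = -1027
Change in Z: -1027 − (-931) = -96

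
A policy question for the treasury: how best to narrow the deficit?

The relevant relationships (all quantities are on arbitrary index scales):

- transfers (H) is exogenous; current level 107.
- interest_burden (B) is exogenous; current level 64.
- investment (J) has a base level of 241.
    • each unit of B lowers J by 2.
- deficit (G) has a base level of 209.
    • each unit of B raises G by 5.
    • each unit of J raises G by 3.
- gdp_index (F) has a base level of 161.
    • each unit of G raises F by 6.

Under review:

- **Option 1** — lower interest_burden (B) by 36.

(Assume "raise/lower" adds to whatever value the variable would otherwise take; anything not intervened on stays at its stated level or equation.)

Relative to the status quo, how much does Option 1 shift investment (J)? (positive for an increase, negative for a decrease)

Baseline:
  B = 64
  J = 241 − 2·64 = 113
Option 1 (B − 36):
  B = 64 − 36 = 28
  J = 241 − 2·28 = 185
Change in J: 185 − 113 = 72

72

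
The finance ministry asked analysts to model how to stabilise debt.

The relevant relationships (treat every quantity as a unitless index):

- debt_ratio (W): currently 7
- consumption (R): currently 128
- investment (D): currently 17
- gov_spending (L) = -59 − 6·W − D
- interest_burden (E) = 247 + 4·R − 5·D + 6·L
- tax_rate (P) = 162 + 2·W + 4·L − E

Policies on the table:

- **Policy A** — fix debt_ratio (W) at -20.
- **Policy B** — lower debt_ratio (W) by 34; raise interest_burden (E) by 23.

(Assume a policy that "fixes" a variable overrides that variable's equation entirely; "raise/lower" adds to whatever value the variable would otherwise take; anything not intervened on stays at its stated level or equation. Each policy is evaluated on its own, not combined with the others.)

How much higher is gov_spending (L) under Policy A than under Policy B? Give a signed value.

-42

Policy A (W := -20):
  W = -20
  D = 17
  L = -59 − 6·(-20) − 17 = 44
Policy B (W − 34, E + 23):
  W = 7 − 34 = -27
  D = 17
  L = -59 − 6·(-27) − 17 = 86
L: 44 − 86 = -42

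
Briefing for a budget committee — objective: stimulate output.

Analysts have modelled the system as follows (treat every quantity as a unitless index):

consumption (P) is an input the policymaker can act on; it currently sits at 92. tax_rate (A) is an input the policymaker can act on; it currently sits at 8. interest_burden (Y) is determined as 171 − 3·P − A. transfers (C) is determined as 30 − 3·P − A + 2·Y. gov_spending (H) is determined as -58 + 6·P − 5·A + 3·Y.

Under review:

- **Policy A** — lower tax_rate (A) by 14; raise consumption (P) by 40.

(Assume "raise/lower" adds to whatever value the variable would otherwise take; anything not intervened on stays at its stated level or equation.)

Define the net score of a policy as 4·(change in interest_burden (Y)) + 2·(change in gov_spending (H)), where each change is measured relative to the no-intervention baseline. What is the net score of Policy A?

-440

Baseline:
  P = 92
  A = 8
  Y = 171 − 3·92 − 8 = -113
  H = -58 + 6·92 − 5·8 + 3·(-113) = 115
Policy A (A − 14, P + 40):
  P = 92 + 40 = 132
  A = 8 − 14 = -6
  Y = 171 − 3·132 − (-6) = -219
  H = -58 + 6·132 − 5·(-6) + 3·(-219) = 107
ΔY = -219 − (-113) = -106; ΔH = 107 − 115 = -8
Score = 4·(-106) + 2·(-8) = -440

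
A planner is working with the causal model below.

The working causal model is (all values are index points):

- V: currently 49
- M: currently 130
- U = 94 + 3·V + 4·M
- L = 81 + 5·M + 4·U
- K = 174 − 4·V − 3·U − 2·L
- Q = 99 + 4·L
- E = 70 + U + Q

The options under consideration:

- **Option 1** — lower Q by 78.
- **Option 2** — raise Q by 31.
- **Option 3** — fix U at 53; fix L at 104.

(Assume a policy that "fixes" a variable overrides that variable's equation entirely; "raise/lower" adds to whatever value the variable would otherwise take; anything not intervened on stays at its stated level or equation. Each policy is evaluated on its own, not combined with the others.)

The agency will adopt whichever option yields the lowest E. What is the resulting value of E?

Option 1 (Q − 78):
  V = 49
  M = 130
  U = 94 + 3·49 + 4·130 = 761
  L = 81 + 5·130 + 4·761 = 3775
  Q = 99 + 4·3775 (−78 from intervention) = 15121
  E = 70 + 761 + 15121 = 15952
Option 2 (Q + 31):
  V = 49
  M = 130
  U = 94 + 3·49 + 4·130 = 761
  L = 81 + 5·130 + 4·761 = 3775
  Q = 99 + 4·3775 (+31 from intervention) = 15230
  E = 70 + 761 + 15230 = 16061
Option 3 (U := 53, L := 104):
  V = 49
  M = 130
  U = 53
  L = 104
  Q = 99 + 4·104 = 515
  E = 70 + 53 + 515 = 638
Comparing — Option 1: E=15952, Option 2: E=16061, Option 3: E=638. Lowest is 638 (Option 3).

638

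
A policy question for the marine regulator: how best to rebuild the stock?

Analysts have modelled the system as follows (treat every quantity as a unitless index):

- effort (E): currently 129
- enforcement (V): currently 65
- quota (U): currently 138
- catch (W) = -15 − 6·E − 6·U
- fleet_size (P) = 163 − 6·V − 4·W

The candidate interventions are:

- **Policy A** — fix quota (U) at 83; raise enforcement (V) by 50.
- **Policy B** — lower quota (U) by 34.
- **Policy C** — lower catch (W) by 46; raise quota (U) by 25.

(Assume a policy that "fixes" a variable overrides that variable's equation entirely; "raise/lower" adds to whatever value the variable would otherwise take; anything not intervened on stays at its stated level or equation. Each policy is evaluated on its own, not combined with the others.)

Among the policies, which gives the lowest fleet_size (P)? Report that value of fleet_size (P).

4621

Policy A (U := 83, V + 50):
  E = 129
  V = 65 + 50 = 115
  U = 83
  W = -15 − 6·129 − 6·83 = -1287
  P = 163 − 6·115 − 4·(-1287) = 4621
Policy B (U − 34):
  E = 129
  V = 65
  U = 138 − 34 = 104
  W = -15 − 6·129 − 6·104 = -1413
  P = 163 − 6·65 − 4·(-1413) = 5425
Policy C (W − 46, U + 25):
  E = 129
  V = 65
  U = 138 + 25 = 163
  W = -15 − 6·129 − 6·163 (−46 from intervention) = -1813
  P = 163 − 6·65 − 4·(-1813) = 7025
Comparing — Policy A: P=4621, Policy B: P=5425, Policy C: P=7025. Lowest is 4621 (Policy A).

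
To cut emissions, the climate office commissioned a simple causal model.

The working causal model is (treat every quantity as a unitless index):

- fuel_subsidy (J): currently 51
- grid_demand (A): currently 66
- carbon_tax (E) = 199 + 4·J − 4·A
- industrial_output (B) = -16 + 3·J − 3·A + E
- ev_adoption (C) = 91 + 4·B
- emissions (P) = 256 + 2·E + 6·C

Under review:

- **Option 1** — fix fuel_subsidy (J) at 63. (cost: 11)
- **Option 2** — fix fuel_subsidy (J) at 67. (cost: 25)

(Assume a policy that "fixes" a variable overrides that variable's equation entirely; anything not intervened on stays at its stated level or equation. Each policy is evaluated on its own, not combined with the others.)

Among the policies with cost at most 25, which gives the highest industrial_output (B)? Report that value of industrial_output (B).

Option 1 (J := 63):
  J = 63
  A = 66
  E = 199 + 4·63 − 4·66 = 187
  B = -16 + 3·63 − 3·66 + 187 = 162
Option 2 (J := 67):
  J = 67
  A = 66
  E = 199 + 4·67 − 4·66 = 203
  B = -16 + 3·67 − 3·66 + 203 = 190
Comparing — Option 1: B=162, Option 2: B=190. Highest is 190 (Option 2).

190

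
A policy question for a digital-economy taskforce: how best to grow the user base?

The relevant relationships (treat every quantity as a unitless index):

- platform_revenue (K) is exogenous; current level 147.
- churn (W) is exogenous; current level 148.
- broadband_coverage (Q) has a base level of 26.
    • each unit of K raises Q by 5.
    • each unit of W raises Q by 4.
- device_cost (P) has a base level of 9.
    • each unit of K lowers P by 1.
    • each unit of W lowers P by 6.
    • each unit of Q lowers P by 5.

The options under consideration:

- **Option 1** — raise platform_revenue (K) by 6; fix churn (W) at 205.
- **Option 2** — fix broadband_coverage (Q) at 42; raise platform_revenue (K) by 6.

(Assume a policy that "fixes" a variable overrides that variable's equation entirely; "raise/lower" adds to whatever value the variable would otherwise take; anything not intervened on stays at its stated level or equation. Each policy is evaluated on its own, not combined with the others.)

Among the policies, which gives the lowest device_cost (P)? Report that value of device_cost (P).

-9429

Option 1 (K + 6, W := 205):
  K = 147 + 6 = 153
  W = 205
  Q = 26 + 5·153 + 4·205 = 1611
  P = 9 − 153 − 6·205 − 5·1611 = -9429
Option 2 (Q := 42, K + 6):
  K = 147 + 6 = 153
  W = 148
  Q = 42
  P = 9 − 153 − 6·148 − 5·42 = -1242
Comparing — Option 1: P=-9429, Option 2: P=-1242. Lowest is -9429 (Option 1).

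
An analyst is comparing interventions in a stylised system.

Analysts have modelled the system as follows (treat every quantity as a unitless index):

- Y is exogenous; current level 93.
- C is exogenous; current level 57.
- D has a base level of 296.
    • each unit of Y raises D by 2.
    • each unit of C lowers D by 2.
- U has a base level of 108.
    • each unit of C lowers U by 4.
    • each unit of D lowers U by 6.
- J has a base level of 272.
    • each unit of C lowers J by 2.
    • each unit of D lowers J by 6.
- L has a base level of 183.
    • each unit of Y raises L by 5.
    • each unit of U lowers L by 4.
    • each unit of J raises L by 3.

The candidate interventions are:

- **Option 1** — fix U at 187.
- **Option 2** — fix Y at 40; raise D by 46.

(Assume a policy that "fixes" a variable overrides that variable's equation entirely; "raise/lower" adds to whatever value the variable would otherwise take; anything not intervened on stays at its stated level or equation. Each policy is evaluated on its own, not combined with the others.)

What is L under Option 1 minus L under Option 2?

Option 1 (U := 187):
  Y = 93
  C = 57
  D = 296 + 2·93 − 2·57 = 368
  U = 187
  J = 272 − 2·57 − 6·368 = -2050
  L = 183 + 5·93 − 4·187 + 3·(-2050) = -6250
Option 2 (Y := 40, D + 46):
  Y = 40
  C = 57
  D = 296 + 2·40 − 2·57 (+46 from intervention) = 308
  U = 108 − 4·57 − 6·308 = -1968
  J = 272 − 2·57 − 6·308 = -1690
  L = 183 + 5·40 − 4·(-1968) + 3·(-1690) = 3185
L: -6250 − 3185 = -9435

-9435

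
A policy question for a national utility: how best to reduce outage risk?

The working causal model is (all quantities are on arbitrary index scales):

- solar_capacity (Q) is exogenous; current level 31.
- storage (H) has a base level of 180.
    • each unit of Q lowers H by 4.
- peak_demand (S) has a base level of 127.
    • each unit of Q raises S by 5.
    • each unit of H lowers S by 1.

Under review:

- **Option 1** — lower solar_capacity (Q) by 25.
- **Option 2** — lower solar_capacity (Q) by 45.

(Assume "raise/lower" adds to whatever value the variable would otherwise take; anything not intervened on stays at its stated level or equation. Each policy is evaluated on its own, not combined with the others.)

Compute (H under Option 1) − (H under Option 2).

Option 1 (Q − 25):
  Q = 31 − 25 = 6
  H = 180 − 4·6 = 156
Option 2 (Q − 45):
  Q = 31 − 45 = -14
  H = 180 − 4·(-14) = 236
H: 156 − 236 = -80

-80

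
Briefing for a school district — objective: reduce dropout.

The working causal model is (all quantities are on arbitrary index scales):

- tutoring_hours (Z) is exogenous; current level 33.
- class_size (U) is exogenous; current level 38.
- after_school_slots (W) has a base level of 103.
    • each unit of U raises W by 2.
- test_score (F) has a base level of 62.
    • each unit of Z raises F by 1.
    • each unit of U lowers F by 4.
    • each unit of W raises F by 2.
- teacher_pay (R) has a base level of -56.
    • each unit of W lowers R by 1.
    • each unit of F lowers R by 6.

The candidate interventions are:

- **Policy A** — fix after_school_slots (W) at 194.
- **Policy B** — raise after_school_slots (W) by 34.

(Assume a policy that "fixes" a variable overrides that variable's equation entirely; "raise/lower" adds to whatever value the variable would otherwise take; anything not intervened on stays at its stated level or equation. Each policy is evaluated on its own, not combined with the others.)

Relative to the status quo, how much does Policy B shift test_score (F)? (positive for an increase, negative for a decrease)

68

Baseline:
  Z = 33
  U = 38
  W = 103 + 2·38 = 179
  F = 62 + 33 − 4·38 + 2·179 = 301
Policy B (W + 34):
  Z = 33
  U = 38
  W = 103 + 2·38 (+34 from intervention) = 213
  F = 62 + 33 − 4·38 + 2·213 = 369
Change in F: 369 − 301 = 68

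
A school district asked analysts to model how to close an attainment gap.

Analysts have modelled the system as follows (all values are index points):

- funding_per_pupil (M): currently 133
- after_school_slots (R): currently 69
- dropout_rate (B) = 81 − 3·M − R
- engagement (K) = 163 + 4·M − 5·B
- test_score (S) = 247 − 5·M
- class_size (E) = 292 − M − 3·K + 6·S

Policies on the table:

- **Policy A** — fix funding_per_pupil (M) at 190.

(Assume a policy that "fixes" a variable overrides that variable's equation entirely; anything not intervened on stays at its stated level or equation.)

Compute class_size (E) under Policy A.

Policy A (M := 190):
  M = 190
  R = 69
  B = 81 − 3·190 − 69 = -558
  K = 163 + 4·190 − 5·(-558) = 3713
  S = 247 − 5·190 = -703
  E = 292 − 190 − 3·3713 + 6·(-703) = -15255

-15255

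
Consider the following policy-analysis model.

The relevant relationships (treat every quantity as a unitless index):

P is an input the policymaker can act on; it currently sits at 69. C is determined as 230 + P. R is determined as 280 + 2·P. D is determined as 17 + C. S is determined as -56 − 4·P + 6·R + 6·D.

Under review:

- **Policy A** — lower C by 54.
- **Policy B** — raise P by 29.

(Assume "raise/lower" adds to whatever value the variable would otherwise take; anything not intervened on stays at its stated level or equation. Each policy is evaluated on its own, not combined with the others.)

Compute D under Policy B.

345

Policy B (P + 29):
  P = 69 + 29 = 98
  C = 230 + 98 = 328
  D = 17 + 328 = 345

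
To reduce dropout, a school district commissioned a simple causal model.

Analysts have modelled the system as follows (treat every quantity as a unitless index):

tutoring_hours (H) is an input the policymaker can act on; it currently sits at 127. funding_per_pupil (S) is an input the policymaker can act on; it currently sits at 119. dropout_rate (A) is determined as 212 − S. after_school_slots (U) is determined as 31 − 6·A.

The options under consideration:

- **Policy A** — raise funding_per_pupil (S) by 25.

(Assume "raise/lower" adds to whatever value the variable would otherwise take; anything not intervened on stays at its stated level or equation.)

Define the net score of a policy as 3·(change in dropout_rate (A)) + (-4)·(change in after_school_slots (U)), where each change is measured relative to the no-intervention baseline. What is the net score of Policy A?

-675

Baseline:
  S = 119
  A = 212 − 119 = 93
  U = 31 − 6·93 = -527
Policy A (S + 25):
  S = 119 + 25 = 144
  A = 212 − 144 = 68
  U = 31 − 6·68 = -377
ΔA = 68 − 93 = -25; ΔU = -377 − (-527) = 150
Score = 3·(-25) + (-4)·150 = -675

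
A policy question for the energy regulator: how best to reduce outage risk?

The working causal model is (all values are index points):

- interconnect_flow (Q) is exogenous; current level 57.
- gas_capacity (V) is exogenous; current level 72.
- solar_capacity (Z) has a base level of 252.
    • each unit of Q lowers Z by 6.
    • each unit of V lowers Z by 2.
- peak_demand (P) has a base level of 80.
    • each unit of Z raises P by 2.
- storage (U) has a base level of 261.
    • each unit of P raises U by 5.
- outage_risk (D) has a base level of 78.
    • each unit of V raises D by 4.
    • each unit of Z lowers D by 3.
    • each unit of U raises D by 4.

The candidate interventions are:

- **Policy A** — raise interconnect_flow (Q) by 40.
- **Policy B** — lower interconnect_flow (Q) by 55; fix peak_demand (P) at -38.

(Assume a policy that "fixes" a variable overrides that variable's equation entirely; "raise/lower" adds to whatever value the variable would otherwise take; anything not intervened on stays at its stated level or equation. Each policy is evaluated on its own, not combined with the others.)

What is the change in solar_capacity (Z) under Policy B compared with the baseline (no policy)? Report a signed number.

Baseline:
  Q = 57
  V = 72
  Z = 252 − 6·57 − 2·72 = -234
Policy B (Q − 55, P := -38):
  Q = 57 − 55 = 2
  V = 72
  Z = 252 − 6·2 − 2·72 = 96
Change in Z: 96 − (-234) = 330

330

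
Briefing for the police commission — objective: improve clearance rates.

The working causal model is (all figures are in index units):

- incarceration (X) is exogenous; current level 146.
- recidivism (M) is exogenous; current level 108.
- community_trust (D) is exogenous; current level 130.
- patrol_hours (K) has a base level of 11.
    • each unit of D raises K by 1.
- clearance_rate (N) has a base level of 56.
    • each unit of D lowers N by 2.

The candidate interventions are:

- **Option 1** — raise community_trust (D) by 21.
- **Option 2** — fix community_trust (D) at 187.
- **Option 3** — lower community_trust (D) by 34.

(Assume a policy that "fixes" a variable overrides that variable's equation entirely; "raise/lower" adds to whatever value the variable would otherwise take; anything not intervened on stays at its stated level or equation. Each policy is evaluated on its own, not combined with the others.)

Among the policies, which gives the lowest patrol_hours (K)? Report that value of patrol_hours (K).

107

Option 1 (D + 21):
  D = 130 + 21 = 151
  K = 11 + 151 = 162
Option 2 (D := 187):
  D = 187
  K = 11 + 187 = 198
Option 3 (D − 34):
  D = 130 − 34 = 96
  K = 11 + 96 = 107
Comparing — Option 1: K=162, Option 2: K=198, Option 3: K=107. Lowest is 107 (Option 3).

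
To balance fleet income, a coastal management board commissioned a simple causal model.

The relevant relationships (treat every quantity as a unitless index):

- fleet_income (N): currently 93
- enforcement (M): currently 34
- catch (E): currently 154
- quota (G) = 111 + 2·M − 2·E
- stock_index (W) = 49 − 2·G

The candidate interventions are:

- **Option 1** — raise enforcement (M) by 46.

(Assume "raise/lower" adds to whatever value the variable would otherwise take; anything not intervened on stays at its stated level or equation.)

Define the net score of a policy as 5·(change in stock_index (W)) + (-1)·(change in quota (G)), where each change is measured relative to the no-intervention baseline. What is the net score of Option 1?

Baseline:
  M = 34
  E = 154
  G = 111 + 2·34 − 2·154 = -129
  W = 49 − 2·(-129) = 307
Option 1 (M + 46):
  M = 34 + 46 = 80
  E = 154
  G = 111 + 2·80 − 2·154 = -37
  W = 49 − 2·(-37) = 123
ΔW = 123 − 307 = -184; ΔG = -37 − (-129) = 92
Score = 5·(-184) + (-1)·92 = -1012

-1012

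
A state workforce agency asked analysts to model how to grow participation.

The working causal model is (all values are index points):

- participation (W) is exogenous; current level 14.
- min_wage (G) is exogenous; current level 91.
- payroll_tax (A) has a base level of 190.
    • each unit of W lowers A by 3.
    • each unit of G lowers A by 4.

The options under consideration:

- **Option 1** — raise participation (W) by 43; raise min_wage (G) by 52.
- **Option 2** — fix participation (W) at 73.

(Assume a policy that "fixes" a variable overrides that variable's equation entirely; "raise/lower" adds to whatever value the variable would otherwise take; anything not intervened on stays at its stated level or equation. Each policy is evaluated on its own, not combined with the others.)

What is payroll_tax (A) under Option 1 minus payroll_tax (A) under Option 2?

-160

Option 1 (W + 43, G + 52):
  W = 14 + 43 = 57
  G = 91 + 52 = 143
  A = 190 − 3·57 − 4·143 = -553
Option 2 (W := 73):
  W = 73
  G = 91
  A = 190 − 3·73 − 4·91 = -393
A: -553 − (-393) = -160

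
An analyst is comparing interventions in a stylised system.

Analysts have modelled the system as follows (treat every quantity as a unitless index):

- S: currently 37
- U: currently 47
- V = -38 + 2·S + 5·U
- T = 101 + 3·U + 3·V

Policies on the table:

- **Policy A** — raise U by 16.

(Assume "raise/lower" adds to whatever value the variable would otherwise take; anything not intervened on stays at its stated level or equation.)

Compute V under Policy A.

Policy A (U + 16):
  S = 37
  U = 47 + 16 = 63
  V = -38 + 2·37 + 5·63 = 351

351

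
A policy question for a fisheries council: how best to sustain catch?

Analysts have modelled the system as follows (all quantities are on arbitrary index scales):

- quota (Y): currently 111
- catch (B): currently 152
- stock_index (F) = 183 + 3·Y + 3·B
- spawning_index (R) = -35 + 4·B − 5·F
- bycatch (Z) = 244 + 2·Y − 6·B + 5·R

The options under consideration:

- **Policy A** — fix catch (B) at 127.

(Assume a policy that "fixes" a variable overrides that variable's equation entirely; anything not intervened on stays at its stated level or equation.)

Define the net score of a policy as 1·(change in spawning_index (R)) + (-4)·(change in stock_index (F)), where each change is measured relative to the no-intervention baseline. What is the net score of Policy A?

Baseline:
  Y = 111
  B = 152
  F = 183 + 3·111 + 3·152 = 972
  R = -35 + 4·152 − 5·972 = -4287
Policy A (B := 127):
  Y = 111
  B = 127
  F = 183 + 3·111 + 3·127 = 897
  R = -35 + 4·127 − 5·897 = -4012
ΔR = -4012 − (-4287) = 275; ΔF = 897 − 972 = -75
Score = 1·275 + (-4)·(-75) = 575

575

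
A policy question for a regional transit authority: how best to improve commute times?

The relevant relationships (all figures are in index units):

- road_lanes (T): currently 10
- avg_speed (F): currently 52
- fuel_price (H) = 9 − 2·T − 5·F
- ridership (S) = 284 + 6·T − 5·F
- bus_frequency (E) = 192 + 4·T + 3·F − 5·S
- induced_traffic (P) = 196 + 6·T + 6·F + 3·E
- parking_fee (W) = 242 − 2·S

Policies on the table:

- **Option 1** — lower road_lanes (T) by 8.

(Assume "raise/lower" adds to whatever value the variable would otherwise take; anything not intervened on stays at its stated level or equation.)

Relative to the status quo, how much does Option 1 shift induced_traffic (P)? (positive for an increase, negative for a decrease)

Baseline:
  T = 10
  F = 52
  S = 284 + 6·10 − 5·52 = 84
  E = 192 + 4·10 + 3·52 − 5·84 = -32
  P = 196 + 6·10 + 6·52 + 3·(-32) = 472
Option 1 (T − 8):
  T = 10 − 8 = 2
  F = 52
  S = 284 + 6·2 − 5·52 = 36
  E = 192 + 4·2 + 3·52 − 5·36 = 176
  P = 196 + 6·2 + 6·52 + 3·176 = 1048
Change in P: 1048 − 472 = 576

576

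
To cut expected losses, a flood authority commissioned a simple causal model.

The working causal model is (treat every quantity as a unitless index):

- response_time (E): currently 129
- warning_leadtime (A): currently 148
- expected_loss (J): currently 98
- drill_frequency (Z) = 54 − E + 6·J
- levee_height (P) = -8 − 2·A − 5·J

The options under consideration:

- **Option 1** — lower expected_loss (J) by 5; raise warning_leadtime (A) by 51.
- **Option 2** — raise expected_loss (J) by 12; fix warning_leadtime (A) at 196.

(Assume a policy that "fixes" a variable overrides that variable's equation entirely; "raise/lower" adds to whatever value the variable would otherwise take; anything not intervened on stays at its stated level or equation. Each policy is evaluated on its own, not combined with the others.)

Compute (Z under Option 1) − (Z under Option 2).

-102

Option 1 (J − 5, A + 51):
  E = 129
  J = 98 − 5 = 93
  Z = 54 − 129 + 6·93 = 483
Option 2 (J + 12, A := 196):
  E = 129
  J = 98 + 12 = 110
  Z = 54 − 129 + 6·110 = 585
Z: 483 − 585 = -102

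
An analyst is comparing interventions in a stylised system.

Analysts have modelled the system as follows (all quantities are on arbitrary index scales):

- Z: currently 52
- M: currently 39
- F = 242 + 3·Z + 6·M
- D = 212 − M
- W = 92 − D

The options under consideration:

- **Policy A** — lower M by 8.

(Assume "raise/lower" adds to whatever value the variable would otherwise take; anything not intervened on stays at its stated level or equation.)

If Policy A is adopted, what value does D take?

181

Policy A (M − 8):
  M = 39 − 8 = 31
  D = 212 − 31 = 181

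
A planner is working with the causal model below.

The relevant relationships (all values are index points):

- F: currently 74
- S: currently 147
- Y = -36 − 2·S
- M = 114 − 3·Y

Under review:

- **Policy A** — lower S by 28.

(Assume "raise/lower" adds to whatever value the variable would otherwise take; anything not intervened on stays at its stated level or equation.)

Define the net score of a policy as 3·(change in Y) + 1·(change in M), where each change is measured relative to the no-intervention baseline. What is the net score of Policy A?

0

Baseline:
  S = 147
  Y = -36 − 2·147 = -330
  M = 114 − 3·(-330) = 1104
Policy A (S − 28):
  S = 147 − 28 = 119
  Y = -36 − 2·119 = -274
  M = 114 − 3·(-274) = 936
ΔY = -274 − (-330) = 56; ΔM = 936 − 1104 = -168
Score = 3·56 + 1·(-168) = 0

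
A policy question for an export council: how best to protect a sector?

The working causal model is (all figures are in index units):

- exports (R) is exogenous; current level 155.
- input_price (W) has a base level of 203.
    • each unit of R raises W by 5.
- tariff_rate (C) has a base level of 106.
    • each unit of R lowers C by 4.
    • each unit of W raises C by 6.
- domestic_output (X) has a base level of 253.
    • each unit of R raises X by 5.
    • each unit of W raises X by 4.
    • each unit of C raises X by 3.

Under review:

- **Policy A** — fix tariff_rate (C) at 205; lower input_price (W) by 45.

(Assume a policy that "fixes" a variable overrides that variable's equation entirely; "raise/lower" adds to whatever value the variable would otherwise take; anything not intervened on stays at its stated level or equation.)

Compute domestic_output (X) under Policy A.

5375

Policy A (C := 205, W − 45):
  R = 155
  W = 203 + 5·155 (−45 from intervention) = 933
  C = 205
  X = 253 + 5·155 + 4·933 + 3·205 = 5375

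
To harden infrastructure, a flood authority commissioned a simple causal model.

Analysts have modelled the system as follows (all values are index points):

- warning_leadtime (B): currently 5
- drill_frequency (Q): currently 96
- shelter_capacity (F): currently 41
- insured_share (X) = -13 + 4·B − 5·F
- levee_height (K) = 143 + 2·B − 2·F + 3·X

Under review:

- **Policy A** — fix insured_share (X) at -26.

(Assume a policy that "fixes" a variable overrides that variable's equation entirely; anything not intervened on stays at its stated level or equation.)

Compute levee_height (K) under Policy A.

Policy A (X := -26):
  B = 5
  F = 41
  X = -26
  K = 143 + 2·5 − 2·41 + 3·(-26) = -7

-7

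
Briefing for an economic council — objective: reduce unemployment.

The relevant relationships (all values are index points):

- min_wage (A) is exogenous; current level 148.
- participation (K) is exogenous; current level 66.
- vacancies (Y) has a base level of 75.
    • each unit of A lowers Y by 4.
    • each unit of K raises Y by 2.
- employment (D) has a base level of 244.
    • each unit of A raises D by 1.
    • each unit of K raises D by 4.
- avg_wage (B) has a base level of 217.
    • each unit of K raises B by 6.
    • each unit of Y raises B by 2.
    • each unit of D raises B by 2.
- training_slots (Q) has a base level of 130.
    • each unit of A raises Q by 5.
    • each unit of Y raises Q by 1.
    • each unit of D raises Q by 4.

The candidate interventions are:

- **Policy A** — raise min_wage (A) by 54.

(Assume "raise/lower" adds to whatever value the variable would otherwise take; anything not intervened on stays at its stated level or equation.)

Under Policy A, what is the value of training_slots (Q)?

Policy A (A + 54):
  A = 148 + 54 = 202
  K = 66
  Y = 75 − 4·202 + 2·66 = -601
  D = 244 + 202 + 4·66 = 710
  Q = 130 + 5·202 + (-601) + 4·710 = 3379

3379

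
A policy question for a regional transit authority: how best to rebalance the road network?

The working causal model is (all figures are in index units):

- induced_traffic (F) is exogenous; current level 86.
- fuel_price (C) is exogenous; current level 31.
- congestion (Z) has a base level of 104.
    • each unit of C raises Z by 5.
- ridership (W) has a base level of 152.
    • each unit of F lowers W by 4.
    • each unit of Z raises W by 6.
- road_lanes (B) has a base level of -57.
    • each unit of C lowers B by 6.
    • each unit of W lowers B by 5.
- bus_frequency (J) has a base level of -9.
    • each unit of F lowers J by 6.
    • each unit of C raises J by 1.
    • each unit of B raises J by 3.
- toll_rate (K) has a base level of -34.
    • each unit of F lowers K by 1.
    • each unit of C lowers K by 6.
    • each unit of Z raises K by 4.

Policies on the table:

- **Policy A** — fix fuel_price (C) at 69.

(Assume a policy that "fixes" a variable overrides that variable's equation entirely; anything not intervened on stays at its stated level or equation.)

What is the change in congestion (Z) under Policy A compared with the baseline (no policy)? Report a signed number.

190

Baseline:
  C = 31
  Z = 104 + 5·31 = 259
Policy A (C := 69):
  C = 69
  Z = 104 + 5·69 = 449
Change in Z: 449 − 259 = 190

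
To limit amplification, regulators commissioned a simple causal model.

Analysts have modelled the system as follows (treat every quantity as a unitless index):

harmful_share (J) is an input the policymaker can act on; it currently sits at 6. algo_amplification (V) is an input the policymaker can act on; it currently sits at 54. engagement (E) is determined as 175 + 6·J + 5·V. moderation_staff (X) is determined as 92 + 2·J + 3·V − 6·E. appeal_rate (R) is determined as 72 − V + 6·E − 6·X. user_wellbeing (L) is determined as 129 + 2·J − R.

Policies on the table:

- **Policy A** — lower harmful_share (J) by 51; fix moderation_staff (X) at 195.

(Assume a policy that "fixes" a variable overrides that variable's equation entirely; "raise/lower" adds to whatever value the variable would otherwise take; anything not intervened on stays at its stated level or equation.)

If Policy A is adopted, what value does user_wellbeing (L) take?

141

Policy A (J − 51, X := 195):
  J = 6 − 51 = -45
  V = 54
  E = 175 + 6·(-45) + 5·54 = 175
  X = 195
  R = 72 − 54 + 6·175 − 6·195 = -102
  L = 129 + 2·(-45) − (-102) = 141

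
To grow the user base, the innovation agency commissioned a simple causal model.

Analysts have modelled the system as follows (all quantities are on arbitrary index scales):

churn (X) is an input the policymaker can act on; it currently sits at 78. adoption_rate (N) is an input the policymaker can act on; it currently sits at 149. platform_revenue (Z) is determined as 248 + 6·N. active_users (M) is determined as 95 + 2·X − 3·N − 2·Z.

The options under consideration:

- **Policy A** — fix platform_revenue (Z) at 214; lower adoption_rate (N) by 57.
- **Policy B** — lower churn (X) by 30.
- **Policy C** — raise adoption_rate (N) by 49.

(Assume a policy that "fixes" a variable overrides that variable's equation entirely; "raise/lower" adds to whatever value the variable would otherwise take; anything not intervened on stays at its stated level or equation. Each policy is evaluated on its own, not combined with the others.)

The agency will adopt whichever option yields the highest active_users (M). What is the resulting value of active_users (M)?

-453

Policy A (Z := 214, N − 57):
  X = 78
  N = 149 − 57 = 92
  Z = 214
  M = 95 + 2·78 − 3·92 − 2·214 = -453
Policy B (X − 30):
  X = 78 − 30 = 48
  N = 149
  Z = 248 + 6·149 = 1142
  M = 95 + 2·48 − 3·149 − 2·1142 = -2540
Policy C (N + 49):
  X = 78
  N = 149 + 49 = 198
  Z = 248 + 6·198 = 1436
  M = 95 + 2·78 − 3·198 − 2·1436 = -3215
Comparing — Policy A: M=-453, Policy B: M=-2540, Policy C: M=-3215. Highest is -453 (Policy A).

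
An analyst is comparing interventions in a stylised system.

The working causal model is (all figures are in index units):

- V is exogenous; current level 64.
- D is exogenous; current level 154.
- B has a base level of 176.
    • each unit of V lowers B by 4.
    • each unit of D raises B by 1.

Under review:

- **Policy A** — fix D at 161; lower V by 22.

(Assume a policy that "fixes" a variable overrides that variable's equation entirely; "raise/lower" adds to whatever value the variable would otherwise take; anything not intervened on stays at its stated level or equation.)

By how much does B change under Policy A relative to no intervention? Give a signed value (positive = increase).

95

Baseline:
  V = 64
  D = 154
  B = 176 − 4·64 + 154 = 74
Policy A (D := 161, V − 22):
  V = 64 − 22 = 42
  D = 161
  B = 176 − 4·42 + 161 = 169
Change in B: 169 − 74 = 95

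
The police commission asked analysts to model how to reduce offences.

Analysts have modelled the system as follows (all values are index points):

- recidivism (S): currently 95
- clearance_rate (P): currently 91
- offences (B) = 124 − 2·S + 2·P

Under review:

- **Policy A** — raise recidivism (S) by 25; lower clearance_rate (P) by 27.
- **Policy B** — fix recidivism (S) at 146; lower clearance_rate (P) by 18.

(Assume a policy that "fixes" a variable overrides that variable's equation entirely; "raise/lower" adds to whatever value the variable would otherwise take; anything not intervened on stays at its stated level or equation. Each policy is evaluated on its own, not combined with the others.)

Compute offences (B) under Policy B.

Policy B (S := 146, P − 18):
  S = 146
  P = 91 − 18 = 73
  B = 124 − 2·146 + 2·73 = -22

-22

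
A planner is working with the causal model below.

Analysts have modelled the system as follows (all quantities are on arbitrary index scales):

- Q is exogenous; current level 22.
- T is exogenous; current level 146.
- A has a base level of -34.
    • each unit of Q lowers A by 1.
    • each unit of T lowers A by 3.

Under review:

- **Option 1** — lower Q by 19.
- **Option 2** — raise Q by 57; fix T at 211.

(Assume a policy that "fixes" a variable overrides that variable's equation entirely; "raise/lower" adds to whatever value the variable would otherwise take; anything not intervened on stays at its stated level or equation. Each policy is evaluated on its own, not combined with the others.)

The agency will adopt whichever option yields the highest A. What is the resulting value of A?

-475

Option 1 (Q − 19):
  Q = 22 − 19 = 3
  T = 146
  A = -34 − 3 − 3·146 = -475
Option 2 (Q + 57, T := 211):
  Q = 22 + 57 = 79
  T = 211
  A = -34 − 79 − 3·211 = -746
Comparing — Option 1: A=-475, Option 2: A=-746. Highest is -475 (Option 1).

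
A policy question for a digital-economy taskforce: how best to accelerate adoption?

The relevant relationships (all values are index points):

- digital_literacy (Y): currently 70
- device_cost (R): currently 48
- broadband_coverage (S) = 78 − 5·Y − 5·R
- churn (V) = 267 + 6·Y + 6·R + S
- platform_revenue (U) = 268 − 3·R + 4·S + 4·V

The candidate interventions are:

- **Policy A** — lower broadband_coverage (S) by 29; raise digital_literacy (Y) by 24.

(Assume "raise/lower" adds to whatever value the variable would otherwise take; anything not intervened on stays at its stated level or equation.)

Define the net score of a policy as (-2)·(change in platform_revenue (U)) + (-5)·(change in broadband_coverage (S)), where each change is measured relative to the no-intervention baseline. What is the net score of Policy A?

1977

Baseline:
  Y = 70
  R = 48
  S = 78 − 5·70 − 5·48 = -512
  V = 267 + 6·70 + 6·48 + (-512) = 463
  U = 268 − 3·48 + 4·(-512) + 4·463 = -72
Policy A (S − 29, Y + 24):
  Y = 70 + 24 = 94
  R = 48
  S = 78 − 5·94 − 5·48 (−29 from intervention) = -661
  V = 267 + 6·94 + 6·48 + (-661) = 458
  U = 268 − 3·48 + 4·(-661) + 4·458 = -688
ΔU = -688 − (-72) = -616; ΔS = -661 − (-512) = -149
Score = (-2)·(-616) + (-5)·(-149) = 1977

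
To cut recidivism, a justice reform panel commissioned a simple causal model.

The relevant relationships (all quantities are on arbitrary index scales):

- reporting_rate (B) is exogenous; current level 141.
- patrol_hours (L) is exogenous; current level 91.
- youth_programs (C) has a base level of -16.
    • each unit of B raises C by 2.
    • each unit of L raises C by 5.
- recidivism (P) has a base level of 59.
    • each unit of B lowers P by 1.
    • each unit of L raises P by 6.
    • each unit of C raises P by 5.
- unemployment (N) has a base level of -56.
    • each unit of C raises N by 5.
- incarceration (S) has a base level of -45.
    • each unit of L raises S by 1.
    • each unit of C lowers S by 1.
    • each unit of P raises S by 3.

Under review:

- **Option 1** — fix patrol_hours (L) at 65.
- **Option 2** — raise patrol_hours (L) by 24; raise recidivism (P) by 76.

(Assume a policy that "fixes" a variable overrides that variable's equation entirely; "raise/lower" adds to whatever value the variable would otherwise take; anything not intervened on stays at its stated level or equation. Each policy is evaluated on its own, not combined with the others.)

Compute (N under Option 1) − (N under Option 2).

Option 1 (L := 65):
  B = 141
  L = 65
  C = -16 + 2·141 + 5·65 = 591
  N = -56 + 5·591 = 2899
Option 2 (L + 24, P + 76):
  B = 141
  L = 91 + 24 = 115
  C = -16 + 2·141 + 5·115 = 841
  N = -56 + 5·841 = 4149
N: 2899 − 4149 = -1250

-1250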